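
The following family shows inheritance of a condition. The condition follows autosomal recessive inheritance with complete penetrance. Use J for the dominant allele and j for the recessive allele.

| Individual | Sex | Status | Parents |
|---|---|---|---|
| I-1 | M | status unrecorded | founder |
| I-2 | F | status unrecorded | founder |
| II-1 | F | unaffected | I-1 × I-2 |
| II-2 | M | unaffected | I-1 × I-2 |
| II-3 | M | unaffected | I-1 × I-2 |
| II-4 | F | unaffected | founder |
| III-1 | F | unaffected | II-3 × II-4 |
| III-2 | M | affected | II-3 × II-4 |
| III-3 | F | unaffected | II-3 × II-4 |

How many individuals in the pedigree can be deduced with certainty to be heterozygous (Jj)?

Obligate heterozygotes: II-3 is unaffected so carries J and passed j to III-2 (jj), so II-3 is Jj; II-4 is unaffected so carries J and passed j to III-2 (jj), so II-4 is Jj.
Every other individual is either homozygous by phenotype or has at least one consistent homozygous assignment, so the count is 2.

2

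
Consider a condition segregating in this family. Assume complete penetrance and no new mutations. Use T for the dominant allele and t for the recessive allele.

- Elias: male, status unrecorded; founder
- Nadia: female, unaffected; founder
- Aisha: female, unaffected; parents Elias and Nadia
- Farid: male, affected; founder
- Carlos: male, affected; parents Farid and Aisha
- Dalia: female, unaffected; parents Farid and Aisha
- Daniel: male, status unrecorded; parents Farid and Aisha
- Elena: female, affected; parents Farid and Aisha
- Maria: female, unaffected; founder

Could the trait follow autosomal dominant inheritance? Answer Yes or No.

A consistent assignment under autosomal dominant exists: Elias Tt, Nadia tt, Aisha tt, Farid Tt, Carlos Tt, Dalia tt, Daniel Tt, Elena Tt, Maria tt.
In this assignment every recorded phenotype matches its genotype and every non-founder's genotype is obtainable from its parents' genotypes, so the pedigree is consistent.

Yes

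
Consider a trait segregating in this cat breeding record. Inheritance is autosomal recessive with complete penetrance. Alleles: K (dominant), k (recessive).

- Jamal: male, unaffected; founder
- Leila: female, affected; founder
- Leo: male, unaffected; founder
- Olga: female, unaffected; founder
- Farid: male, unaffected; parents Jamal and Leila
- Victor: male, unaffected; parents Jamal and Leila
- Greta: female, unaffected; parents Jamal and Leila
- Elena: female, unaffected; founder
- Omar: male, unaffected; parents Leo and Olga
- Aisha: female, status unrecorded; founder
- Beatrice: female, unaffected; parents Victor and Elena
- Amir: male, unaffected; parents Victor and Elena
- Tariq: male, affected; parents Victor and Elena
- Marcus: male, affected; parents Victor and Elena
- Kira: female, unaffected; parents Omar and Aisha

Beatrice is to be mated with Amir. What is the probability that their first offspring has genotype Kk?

Victor is unaffected so carries K and received k from Leila (kk), so Victor is Kk.
Elena is unaffected so carries K and passed k to Tariq (kk), so Elena is Kk.
Beatrice is an unaffected offspring of Victor (Kk) × Elena (Kk), whose cross gives 1/4 KK : 1/2 Kk : 1/4 kk; conditioning on being unaffected, Beatrice is KK with probability 1/3, Kk with probability 2/3.
Amir is an unaffected offspring of Victor (Kk) × Elena (Kk), whose cross gives 1/4 KK : 1/2 Kk : 1/4 kk; conditioning on being unaffected, Amir is KK with probability 1/3, Kk with probability 2/3.
Summing over parental genotype combinations, P(offspring has genotype Kk) = 2/9·1/2 + 2/9·1/2 + 4/9·1/2 = 4/9.

4/9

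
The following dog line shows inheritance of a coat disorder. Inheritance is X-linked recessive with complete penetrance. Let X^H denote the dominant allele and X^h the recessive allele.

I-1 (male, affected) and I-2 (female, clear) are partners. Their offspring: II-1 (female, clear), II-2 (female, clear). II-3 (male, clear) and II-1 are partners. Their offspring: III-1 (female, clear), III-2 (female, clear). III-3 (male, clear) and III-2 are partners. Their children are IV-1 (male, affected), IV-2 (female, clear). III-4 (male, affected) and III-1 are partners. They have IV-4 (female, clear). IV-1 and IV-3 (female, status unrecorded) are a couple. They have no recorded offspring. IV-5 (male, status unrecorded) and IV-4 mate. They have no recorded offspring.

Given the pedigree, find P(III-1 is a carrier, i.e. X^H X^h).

II-3 is clear, so II-3 is X^H Y.
II-1 is clear so carries H and received h from I-1 (X^h Y), so II-1 is X^H X^h.
Their cross gives offspring ratios 1/2 X^H X^H : 1/2 X^H X^h. Conditioning on III-1 being clear, P(X^H X^h) = 1/2 / 1 = 1/2 before taking III-1's own offspring into account.
III-4 is affected, so III-4 is X^h Y.
Now use III-1's offspring. Probability of each recorded status — clear daughter IV-4: 1/2 if III-1 is X^H X^h, 1 if X^H X^H.
Bayes: P(X^H X^h) = 1/2·1/2 / (1/2·1/2 + 1/2·1) = 1/3.

1/3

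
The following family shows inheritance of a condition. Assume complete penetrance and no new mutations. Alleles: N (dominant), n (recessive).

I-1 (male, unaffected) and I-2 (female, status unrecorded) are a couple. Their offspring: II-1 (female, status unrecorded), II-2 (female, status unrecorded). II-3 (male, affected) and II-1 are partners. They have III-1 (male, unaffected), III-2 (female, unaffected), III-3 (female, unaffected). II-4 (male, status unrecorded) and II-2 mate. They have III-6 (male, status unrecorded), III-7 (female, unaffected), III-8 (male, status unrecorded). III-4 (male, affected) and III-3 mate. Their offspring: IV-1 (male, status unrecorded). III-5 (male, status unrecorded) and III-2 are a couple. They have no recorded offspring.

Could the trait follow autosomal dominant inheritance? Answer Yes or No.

A consistent assignment under autosomal dominant exists: I-1 nn, I-2 NN, II-1 Nn, II-2 Nn, II-3 Nn, II-4 Nn, III-1 nn, III-2 nn, III-3 nn, III-4 NN, III-5 NN, III-6 NN, III-7 nn, III-8 NN, IV-1 Nn.
In this assignment every recorded phenotype matches its genotype and every non-founder's genotype is obtainable from its parents' genotypes, so the pedigree is consistent.

Yes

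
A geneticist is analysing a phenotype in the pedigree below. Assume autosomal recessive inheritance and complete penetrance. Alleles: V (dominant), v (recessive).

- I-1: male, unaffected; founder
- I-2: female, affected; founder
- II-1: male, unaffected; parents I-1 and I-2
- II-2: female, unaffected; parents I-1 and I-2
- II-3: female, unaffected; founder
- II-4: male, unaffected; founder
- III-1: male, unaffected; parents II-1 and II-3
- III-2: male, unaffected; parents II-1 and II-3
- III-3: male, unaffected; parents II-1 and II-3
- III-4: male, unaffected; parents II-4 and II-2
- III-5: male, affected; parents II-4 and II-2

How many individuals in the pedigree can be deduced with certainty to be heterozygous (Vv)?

Obligate heterozygotes: II-1 is unaffected so carries V and received v from I-2 (vv), so II-1 is Vv; II-2 is unaffected so carries V and received v from I-2 (vv), so II-2 is Vv; II-4 is unaffected so carries V and passed v to III-5 (vv), so II-4 is Vv.
Every other individual is either homozygous by phenotype or has at least one consistent homozygous assignment, so the count is 3.

3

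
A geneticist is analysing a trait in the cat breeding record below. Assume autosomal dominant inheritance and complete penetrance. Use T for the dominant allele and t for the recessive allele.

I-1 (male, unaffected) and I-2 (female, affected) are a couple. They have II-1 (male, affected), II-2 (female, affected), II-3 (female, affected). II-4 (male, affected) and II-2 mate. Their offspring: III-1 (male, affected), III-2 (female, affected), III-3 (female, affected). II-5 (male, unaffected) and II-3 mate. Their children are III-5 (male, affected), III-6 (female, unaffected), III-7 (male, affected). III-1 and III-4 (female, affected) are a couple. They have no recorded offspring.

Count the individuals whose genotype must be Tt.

Obligate heterozygotes: II-1 is affected so carries T and received t from I-1 (tt), so II-1 is Tt; II-2 is affected so carries T and received t from I-1 (tt), so II-2 is Tt; II-3 is affected so carries T and received t from I-1 (tt), so II-3 is Tt; III-5 is affected so carries T and received t from II-5 (tt), so III-5 is Tt; III-7 is affected so carries T and received t from II-5 (tt), so III-7 is Tt.
Every other individual is either homozygous by phenotype or has at least one consistent homozygous assignment, so the count is 5.

5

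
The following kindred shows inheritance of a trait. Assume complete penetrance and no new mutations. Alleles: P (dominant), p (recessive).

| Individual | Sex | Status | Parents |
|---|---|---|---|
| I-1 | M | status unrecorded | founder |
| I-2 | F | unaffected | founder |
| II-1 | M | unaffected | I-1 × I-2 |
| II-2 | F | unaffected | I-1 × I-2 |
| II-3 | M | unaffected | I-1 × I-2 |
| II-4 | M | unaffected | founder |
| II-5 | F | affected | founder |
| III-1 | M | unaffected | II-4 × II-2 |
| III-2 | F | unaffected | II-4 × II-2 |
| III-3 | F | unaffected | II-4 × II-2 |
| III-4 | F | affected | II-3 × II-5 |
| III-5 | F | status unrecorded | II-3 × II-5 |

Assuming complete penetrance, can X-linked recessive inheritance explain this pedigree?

Under X-linked recessive, III-4 (affected, female) cannot arise from II-3 (unaffected) × II-5 (affected).

No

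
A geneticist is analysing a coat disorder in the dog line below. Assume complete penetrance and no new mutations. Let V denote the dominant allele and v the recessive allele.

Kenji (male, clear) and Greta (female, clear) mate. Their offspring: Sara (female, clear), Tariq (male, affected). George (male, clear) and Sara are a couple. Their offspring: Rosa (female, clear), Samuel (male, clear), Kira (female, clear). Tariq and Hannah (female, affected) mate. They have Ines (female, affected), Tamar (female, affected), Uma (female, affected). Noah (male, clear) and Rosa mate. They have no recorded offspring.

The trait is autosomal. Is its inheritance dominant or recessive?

Kenji and Greta are both clear yet have an affected child Tariq. Under dominance, an affected child requires at least one affected parent, so the trait cannot be dominant.

recessive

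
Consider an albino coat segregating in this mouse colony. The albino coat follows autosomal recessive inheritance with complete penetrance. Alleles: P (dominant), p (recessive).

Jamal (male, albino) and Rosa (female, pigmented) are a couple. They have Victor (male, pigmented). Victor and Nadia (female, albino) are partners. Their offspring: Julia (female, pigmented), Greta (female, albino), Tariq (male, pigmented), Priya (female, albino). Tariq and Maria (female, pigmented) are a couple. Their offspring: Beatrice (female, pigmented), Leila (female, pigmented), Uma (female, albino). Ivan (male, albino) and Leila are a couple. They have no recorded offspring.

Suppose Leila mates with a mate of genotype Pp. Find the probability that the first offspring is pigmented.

5/6

Tariq is pigmented so carries P and received p from Nadia (pp), so Tariq is Pp.
Maria is pigmented so carries P and passed p to Uma (pp), so Maria is Pp.
Leila is a pigmented offspring of Tariq (Pp) × Maria (Pp), whose cross gives 1/4 PP : 1/2 Pp : 1/4 pp; conditioning on being pigmented, Leila is PP with probability 1/3, Pp with probability 2/3.
Summing over parental genotype combinations, P(offspring is pigmented) = 1/3·1 + 2/3·3/4 = 5/6.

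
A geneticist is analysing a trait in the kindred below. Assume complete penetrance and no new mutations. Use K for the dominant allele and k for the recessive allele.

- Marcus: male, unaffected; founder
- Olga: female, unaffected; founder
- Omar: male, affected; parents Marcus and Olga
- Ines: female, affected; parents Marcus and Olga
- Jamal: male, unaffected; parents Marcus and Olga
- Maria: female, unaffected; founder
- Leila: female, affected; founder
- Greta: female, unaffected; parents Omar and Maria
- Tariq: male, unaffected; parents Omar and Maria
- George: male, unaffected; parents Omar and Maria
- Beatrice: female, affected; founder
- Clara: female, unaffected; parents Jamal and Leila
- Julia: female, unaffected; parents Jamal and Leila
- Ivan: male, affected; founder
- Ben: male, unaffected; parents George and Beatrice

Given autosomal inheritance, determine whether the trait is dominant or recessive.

recessive

Marcus and Olga are both unaffected yet have an affected child Omar. Under dominance, an affected child requires at least one affected parent, so the trait cannot be dominant.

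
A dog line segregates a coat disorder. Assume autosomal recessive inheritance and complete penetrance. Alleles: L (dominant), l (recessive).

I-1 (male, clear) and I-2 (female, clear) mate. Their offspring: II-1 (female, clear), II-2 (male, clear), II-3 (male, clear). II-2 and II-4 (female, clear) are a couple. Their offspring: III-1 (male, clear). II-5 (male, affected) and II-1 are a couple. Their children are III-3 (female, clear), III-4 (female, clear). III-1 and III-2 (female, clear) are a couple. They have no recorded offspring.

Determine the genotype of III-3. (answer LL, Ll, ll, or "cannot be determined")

Ll

From phenotype alone, III-3 is LL or Ll.
III-3 is clear so carries L and received l from II-5 (ll), so III-3 is Ll.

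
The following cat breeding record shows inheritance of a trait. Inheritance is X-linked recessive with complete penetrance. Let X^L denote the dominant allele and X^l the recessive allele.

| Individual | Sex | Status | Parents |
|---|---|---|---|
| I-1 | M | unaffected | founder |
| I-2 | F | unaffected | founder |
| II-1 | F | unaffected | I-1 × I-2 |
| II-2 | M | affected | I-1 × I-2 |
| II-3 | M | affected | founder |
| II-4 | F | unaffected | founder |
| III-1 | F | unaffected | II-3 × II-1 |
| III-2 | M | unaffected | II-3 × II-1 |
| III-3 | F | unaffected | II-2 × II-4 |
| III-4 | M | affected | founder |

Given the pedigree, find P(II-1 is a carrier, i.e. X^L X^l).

1/5

I-1 is unaffected, so I-1 is X^L Y.
I-2 is unaffected so carries L and passed l to II-2 (X^l Y), so I-2 is X^L X^l.
Their cross gives offspring ratios 1/2 X^L X^L : 1/2 X^L X^l. Conditioning on II-1 being unaffected, P(X^L X^l) = 1/2 / 1 = 1/2 before taking II-1's own offspring into account.
II-3 is affected, so II-3 is X^l Y.
Now use II-1's offspring. Probability of each recorded status — unaffected daughter III-1: 1/2 if II-1 is X^L X^l, 1 if X^L X^L; unaffected son III-2: 1/2 if II-1 is X^L X^l, 1 if X^L X^L.
Bayes: P(X^L X^l) = 1/2·1/4 / (1/2·1/4 + 1/2·1) = 1/5.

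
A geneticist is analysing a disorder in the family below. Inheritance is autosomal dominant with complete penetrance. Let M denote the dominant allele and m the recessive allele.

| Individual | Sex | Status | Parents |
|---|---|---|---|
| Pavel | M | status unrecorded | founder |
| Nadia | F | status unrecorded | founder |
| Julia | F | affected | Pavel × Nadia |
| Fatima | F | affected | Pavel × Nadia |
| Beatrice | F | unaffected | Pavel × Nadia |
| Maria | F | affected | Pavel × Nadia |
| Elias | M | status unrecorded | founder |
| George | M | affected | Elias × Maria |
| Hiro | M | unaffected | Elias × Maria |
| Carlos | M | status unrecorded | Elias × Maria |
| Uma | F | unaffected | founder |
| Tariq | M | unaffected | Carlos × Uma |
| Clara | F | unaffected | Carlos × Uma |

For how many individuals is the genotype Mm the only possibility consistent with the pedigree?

Obligate heterozygotes: Maria is affected so carries M and passed m to Hiro (mm), so Maria is Mm.
Every other individual is either homozygous by phenotype or has at least one consistent homozygous assignment, so the count is 1.

1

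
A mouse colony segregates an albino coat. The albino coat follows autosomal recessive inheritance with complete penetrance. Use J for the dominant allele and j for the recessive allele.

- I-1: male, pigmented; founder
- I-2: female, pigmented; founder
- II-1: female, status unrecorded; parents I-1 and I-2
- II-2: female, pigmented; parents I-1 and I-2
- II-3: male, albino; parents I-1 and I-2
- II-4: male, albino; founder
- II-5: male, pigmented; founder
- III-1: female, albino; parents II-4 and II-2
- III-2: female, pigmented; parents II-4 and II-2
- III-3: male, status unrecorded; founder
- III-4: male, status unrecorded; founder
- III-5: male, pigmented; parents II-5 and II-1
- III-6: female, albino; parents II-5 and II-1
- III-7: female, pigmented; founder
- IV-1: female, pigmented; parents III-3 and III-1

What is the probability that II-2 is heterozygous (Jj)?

II-2 is pigmented so carries J and passed j to III-1 (jj), so II-2 is Jj, giving P(Jj) = 1.

1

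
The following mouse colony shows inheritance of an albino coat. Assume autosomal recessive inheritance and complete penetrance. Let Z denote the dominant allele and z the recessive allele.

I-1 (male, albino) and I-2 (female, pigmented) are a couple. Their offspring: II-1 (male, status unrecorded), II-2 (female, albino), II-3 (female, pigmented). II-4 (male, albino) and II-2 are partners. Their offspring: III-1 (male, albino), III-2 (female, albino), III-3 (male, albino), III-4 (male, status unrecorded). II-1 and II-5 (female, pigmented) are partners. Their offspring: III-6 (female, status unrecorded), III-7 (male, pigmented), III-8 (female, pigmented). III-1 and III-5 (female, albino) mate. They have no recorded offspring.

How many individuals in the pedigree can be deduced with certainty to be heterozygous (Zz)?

2

Obligate heterozygotes: I-2 is pigmented so carries Z and passed z to II-2 (zz), so I-2 is Zz; II-3 is pigmented so carries Z and received z from I-1 (zz), so II-3 is Zz.
Every other individual is either homozygous by phenotype or has at least one consistent homozygous assignment, so the count is 2.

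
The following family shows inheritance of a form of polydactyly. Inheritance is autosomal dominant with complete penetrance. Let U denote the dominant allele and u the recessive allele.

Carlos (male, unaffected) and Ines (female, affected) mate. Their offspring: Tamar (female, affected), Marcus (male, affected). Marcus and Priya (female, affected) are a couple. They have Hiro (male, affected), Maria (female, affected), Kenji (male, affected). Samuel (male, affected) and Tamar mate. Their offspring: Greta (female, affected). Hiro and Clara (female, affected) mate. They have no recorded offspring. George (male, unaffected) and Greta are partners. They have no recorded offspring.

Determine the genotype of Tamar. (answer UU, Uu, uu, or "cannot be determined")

Uu

From phenotype alone, Tamar is UU or Uu.
Tamar is affected so carries U and received u from Carlos (uu), so Tamar is Uu.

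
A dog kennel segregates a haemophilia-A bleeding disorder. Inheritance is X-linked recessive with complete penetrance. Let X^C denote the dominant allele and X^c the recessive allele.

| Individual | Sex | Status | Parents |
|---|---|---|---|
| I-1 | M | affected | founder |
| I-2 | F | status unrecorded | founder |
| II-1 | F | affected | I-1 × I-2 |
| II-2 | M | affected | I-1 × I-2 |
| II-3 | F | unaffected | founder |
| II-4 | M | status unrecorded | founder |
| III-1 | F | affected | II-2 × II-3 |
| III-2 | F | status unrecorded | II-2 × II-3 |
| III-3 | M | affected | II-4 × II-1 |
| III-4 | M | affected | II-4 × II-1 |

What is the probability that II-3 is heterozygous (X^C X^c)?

1

II-3 is unaffected so carries C and passed c to III-1 (X^c X^c), so II-3 is X^C X^c, giving P(X^C X^c) = 1.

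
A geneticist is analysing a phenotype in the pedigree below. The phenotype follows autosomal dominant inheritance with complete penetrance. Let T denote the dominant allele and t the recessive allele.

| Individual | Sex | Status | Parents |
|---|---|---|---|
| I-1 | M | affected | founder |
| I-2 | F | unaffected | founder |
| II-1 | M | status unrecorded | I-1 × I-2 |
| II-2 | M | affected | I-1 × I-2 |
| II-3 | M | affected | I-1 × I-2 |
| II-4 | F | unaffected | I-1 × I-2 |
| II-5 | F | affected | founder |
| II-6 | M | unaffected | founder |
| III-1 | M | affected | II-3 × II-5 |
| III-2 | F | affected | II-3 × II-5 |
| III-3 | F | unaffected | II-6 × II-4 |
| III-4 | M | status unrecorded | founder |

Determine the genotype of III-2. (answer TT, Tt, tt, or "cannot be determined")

cannot be determined

III-2's phenotype allows TT or Tt, and no parent or child forces a single allele at both positions; consistent genotype assignments exist with III-2 as TT or Tt.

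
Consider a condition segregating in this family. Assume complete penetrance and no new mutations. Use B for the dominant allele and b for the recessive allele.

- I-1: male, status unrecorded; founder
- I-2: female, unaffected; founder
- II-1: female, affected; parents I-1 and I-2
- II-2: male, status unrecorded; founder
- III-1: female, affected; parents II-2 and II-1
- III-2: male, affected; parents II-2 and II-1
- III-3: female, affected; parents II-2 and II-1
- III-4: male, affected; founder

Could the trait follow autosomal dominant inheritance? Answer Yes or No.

Yes

A consistent assignment under autosomal dominant exists: I-1 BB, I-2 bb, II-1 Bb, II-2 BB, III-1 BB, III-2 BB, III-3 BB, III-4 BB.
In this assignment every recorded phenotype matches its genotype and every non-founder's genotype is obtainable from its parents' genotypes, so the pedigree is consistent.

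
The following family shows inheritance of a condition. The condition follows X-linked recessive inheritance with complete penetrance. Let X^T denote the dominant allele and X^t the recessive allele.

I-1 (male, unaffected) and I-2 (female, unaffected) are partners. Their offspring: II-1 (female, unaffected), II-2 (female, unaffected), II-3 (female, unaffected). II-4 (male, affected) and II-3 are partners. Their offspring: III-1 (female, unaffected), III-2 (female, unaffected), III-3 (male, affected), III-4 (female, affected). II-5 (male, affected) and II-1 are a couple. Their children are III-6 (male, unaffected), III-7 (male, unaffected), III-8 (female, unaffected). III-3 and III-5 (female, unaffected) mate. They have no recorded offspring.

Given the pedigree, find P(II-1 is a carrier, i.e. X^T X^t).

1/9

I-1 is unaffected, so I-1 is X^T Y.
I-2 is unaffected so carries T and passed t to II-3 (X^T X^t, whose T came from I-1), so I-2 is X^T X^t.
Their cross gives offspring ratios 1/2 X^T X^T : 1/2 X^T X^t. Conditioning on II-1 being unaffected, P(X^T X^t) = 1/2 / 1 = 1/2 before taking II-1's own offspring into account.
II-5 is affected, so II-5 is X^t Y.
Now use II-1's offspring. Probability of each recorded status — unaffected son III-6: 1/2 if II-1 is X^T X^t, 1 if X^T X^T; unaffected son III-7: 1/2 if II-1 is X^T X^t, 1 if X^T X^T; unaffected daughter III-8: 1/2 if II-1 is X^T X^t, 1 if X^T X^T.
Bayes: P(X^T X^t) = 1/2·1/8 / (1/2·1/8 + 1/2·1) = 1/9.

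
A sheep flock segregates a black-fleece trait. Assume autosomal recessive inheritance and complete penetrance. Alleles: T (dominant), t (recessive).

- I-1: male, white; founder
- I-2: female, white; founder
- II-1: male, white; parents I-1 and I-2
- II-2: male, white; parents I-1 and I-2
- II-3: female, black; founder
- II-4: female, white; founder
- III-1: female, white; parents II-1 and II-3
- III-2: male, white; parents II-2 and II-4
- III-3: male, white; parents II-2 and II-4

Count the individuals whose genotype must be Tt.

1

Obligate heterozygotes: III-1 is white so carries T and received t from II-3 (tt), so III-1 is Tt.
Every other individual is either homozygous by phenotype or has at least one consistent homozygous assignment, so the count is 1.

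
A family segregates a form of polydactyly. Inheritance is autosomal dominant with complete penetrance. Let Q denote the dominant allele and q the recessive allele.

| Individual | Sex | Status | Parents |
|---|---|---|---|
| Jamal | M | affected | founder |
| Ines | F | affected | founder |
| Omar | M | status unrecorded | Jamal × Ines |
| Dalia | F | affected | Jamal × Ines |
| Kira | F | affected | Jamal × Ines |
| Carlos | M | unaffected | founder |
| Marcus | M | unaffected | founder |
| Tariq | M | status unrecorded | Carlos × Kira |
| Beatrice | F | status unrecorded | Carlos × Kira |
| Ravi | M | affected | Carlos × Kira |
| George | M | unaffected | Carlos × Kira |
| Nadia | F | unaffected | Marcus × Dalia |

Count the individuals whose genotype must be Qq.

Obligate heterozygotes: Dalia is affected so carries Q and passed q to Nadia (qq), so Dalia is Qq; Kira is affected so carries Q and passed q to George (qq), so Kira is Qq; Ravi is affected so carries Q and received q from Carlos (qq), so Ravi is Qq.
Every other individual is either homozygous by phenotype or has at least one consistent homozygous assignment, so the count is 3.

3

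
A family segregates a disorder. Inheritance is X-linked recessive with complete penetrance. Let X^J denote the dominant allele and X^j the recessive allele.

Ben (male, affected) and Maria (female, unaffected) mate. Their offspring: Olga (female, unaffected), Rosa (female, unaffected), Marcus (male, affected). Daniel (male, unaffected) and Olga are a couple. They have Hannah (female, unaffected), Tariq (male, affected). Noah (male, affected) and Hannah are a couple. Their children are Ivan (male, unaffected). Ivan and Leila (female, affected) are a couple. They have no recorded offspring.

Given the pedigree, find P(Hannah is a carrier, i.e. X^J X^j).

Daniel is unaffected, so Daniel is X^J Y.
Olga is unaffected so carries J and received j from Ben (X^j Y), so Olga is X^J X^j.
Their cross gives offspring ratios 1/2 X^J X^J : 1/2 X^J X^j. Conditioning on Hannah being unaffected, P(X^J X^j) = 1/2 / 1 = 1/2 before taking Hannah's own offspring into account.
Noah is affected, so Noah is X^j Y.
Now use Hannah's offspring. Probability of each recorded status — unaffected son Ivan: 1/2 if Hannah is X^J X^j, 1 if X^J X^J.
Bayes: P(X^J X^j) = 1/2·1/2 / (1/2·1/2 + 1/2·1) = 1/3.

1/3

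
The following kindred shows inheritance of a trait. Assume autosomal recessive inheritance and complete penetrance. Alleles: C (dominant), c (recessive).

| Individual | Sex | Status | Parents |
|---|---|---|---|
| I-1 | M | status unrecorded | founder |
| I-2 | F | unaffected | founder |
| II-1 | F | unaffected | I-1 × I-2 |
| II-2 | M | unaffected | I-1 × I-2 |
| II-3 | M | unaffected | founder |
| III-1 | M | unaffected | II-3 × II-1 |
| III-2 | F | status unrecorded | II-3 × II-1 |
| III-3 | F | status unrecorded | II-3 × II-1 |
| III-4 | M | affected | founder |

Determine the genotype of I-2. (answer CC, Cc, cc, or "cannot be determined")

cannot be determined

I-2's phenotype allows CC or Cc, and no parent or child forces a single allele at both positions; consistent genotype assignments exist with I-2 as CC or Cc.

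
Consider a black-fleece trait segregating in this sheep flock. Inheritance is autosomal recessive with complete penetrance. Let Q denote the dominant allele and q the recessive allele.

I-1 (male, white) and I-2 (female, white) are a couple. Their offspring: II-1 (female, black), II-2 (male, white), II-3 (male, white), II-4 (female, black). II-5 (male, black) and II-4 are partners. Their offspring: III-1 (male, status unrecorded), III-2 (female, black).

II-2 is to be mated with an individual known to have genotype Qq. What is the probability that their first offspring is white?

I-1 is white so carries Q and passed q to II-1 (qq), so I-1 is Qq.
I-2 is white so carries Q and passed q to II-1 (qq), so I-2 is Qq.
II-2 is a white offspring of I-1 (Qq) × I-2 (Qq), whose cross gives 1/4 QQ : 1/2 Qq : 1/4 qq; conditioning on being white, II-2 is QQ with probability 1/3, Qq with probability 2/3.
Summing over parental genotype combinations, P(offspring is white) = 1/3·1 + 2/3·3/4 = 5/6.

5/6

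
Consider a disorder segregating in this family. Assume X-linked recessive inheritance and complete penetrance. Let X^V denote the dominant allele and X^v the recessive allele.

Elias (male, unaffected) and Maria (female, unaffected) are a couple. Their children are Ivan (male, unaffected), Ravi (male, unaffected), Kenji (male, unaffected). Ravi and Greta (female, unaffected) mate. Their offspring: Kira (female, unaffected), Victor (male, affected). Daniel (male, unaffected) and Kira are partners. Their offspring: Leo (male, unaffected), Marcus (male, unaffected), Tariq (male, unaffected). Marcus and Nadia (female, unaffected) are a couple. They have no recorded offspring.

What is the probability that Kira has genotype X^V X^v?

Ravi is unaffected, so Ravi is X^V Y.
Greta is unaffected so carries V and passed v to Victor (X^v Y), so Greta is X^V X^v.
Their cross gives offspring ratios 1/2 X^V X^V : 1/2 X^V X^v. Conditioning on Kira being unaffected, P(X^V X^v) = 1/2 / 1 = 1/2 before taking Kira's own offspring into account.
Daniel is unaffected, so Daniel is X^V Y.
Now use Kira's offspring. Probability of each recorded status — unaffected son Leo: 1/2 if Kira is X^V X^v, 1 if X^V X^V; unaffected son Marcus: 1/2 if Kira is X^V X^v, 1 if X^V X^V; unaffected son Tariq: 1/2 if Kira is X^V X^v, 1 if X^V X^V.
Bayes: P(X^V X^v) = 1/2·1/8 / (1/2·1/8 + 1/2·1) = 1/9.

1/9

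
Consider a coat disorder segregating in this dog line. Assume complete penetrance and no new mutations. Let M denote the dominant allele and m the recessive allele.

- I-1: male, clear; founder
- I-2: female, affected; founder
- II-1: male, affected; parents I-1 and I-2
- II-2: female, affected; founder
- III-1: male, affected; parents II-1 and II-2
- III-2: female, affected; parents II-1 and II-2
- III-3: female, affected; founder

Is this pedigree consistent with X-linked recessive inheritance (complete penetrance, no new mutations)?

A consistent assignment under X-linked recessive exists: I-1 X^M Y, I-2 X^m X^m, II-1 X^m Y, II-2 X^m X^m, III-1 X^m Y, III-2 X^m X^m, III-3 X^m X^m.
In this assignment every recorded phenotype matches its genotype and every non-founder's genotype is obtainable from its parents' genotypes, so the pedigree is consistent.

Yes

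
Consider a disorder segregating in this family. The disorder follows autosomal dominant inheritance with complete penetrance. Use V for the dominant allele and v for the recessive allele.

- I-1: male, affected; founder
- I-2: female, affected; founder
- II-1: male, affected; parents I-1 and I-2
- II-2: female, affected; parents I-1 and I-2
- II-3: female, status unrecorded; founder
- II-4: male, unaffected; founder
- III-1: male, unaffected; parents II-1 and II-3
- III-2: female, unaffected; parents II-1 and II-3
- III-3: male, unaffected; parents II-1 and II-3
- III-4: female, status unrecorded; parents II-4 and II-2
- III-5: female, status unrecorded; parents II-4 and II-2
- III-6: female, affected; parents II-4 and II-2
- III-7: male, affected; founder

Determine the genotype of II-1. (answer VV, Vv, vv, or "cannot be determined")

From phenotype alone, II-1 is VV or Vv.
II-1 is affected so carries V and passed v to III-1 (vv), so II-1 is Vv.

Vv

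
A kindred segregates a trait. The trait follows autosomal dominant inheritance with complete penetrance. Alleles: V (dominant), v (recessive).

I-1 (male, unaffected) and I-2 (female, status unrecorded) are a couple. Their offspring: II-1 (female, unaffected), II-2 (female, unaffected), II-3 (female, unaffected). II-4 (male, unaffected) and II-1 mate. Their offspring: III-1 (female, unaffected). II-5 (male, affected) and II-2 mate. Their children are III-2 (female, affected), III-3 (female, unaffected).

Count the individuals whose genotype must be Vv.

Obligate heterozygotes: II-5 is affected so carries V and passed v to III-3 (vv), so II-5 is Vv; III-2 is affected so carries V and received v from II-2 (vv), so III-2 is Vv.
Every other individual is either homozygous by phenotype or has at least one consistent homozygous assignment, so the count is 2.

2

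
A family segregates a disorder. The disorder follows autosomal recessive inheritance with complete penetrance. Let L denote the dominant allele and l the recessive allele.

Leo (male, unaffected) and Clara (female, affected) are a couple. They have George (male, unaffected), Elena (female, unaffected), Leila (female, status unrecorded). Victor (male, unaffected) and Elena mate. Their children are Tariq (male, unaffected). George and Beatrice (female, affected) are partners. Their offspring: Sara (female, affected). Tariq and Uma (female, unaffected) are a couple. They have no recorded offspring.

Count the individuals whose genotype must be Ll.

Obligate heterozygotes: George is unaffected so carries L and received l from Clara (ll), so George is Ll; Elena is unaffected so carries L and received l from Clara (ll), so Elena is Ll.
Every other individual is either homozygous by phenotype or has at least one consistent homozygous assignment, so the count is 2.

2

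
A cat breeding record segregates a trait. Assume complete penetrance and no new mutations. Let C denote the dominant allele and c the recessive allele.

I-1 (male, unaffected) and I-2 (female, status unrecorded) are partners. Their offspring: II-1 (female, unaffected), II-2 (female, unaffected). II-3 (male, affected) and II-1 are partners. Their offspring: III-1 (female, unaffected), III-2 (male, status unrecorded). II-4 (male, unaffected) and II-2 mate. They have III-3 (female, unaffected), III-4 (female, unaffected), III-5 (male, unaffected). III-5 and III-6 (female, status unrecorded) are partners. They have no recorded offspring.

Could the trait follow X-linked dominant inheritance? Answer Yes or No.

Under X-linked dominant, III-1 (unaffected, female) cannot arise from II-3 (affected) × II-1 (unaffected).

No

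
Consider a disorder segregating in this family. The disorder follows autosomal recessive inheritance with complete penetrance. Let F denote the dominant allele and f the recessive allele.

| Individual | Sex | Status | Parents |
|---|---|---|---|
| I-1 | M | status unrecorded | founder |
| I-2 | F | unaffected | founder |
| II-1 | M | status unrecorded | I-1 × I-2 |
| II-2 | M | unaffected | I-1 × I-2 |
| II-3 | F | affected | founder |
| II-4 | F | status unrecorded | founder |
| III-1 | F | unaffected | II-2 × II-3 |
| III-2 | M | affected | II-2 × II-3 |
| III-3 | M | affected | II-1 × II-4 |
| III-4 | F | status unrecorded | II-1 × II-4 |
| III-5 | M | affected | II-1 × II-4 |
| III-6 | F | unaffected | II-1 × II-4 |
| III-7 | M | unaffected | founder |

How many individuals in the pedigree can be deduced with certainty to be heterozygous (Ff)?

2

Obligate heterozygotes: II-2 is unaffected so carries F and passed f to III-2 (ff), so II-2 is Ff; III-1 is unaffected so carries F and received f from II-3 (ff), so III-1 is Ff.
Every other individual is either homozygous by phenotype or has at least one consistent homozygous assignment, so the count is 2.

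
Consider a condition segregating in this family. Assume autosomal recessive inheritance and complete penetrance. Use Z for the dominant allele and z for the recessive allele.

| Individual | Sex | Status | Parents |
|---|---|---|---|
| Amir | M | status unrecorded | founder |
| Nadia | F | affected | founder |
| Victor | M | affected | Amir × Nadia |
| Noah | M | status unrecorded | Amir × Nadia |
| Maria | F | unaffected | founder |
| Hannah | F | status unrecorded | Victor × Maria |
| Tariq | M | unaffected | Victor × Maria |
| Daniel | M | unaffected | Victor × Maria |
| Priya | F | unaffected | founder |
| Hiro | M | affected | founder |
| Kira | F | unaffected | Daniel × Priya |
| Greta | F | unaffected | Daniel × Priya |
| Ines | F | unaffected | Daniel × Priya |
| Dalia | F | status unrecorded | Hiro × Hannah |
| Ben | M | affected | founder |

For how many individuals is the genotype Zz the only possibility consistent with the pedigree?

2

Obligate heterozygotes: Tariq is unaffected so carries Z and received z from Victor (zz), so Tariq is Zz; Daniel is unaffected so carries Z and received z from Victor (zz), so Daniel is Zz.
Every other individual is either homozygous by phenotype or has at least one consistent homozygous assignment, so the count is 2.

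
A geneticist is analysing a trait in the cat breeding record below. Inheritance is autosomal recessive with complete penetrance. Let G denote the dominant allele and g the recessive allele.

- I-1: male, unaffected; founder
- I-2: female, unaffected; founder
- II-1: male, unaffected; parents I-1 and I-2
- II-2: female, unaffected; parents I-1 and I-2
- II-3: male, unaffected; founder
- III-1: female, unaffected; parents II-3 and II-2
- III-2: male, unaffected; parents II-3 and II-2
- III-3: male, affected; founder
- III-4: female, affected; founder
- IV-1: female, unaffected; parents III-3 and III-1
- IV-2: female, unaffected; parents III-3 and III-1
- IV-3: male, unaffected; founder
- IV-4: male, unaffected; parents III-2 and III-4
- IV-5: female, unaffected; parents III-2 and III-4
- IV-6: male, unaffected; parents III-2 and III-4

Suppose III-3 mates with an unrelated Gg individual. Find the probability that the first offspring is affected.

III-3 is affected, so III-3 is gg.
The cross gives 1/2 Gg : 1/2 gg, so P(offspring is affected) = 1/2.

1/2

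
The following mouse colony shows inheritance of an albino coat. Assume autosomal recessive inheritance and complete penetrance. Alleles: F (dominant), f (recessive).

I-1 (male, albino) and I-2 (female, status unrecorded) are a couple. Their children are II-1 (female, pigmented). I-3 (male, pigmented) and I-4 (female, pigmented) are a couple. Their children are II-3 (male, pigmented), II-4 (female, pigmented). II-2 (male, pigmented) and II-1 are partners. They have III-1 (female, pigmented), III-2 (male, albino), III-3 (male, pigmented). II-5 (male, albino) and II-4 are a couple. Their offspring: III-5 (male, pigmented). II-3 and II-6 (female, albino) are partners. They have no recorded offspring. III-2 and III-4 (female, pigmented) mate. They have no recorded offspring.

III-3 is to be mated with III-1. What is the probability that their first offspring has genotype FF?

II-2 is pigmented so carries F and passed f to III-2 (ff), so II-2 is Ff.
II-1 is pigmented so carries F and received f from I-1 (ff), so II-1 is Ff.
III-3 is a pigmented offspring of II-2 (Ff) × II-1 (Ff), whose cross gives 1/4 FF : 1/2 Ff : 1/4 ff; conditioning on being pigmented, III-3 is FF with probability 1/3, Ff with probability 2/3.
III-1 is a pigmented offspring of II-2 (Ff) × II-1 (Ff), whose cross gives 1/4 FF : 1/2 Ff : 1/4 ff; conditioning on being pigmented, III-1 is FF with probability 1/3, Ff with probability 2/3.
Summing over parental genotype combinations, P(offspring has genotype FF) = 1/9·1 + 2/9·1/2 + 2/9·1/2 + 4/9·1/4 = 4/9.

4/9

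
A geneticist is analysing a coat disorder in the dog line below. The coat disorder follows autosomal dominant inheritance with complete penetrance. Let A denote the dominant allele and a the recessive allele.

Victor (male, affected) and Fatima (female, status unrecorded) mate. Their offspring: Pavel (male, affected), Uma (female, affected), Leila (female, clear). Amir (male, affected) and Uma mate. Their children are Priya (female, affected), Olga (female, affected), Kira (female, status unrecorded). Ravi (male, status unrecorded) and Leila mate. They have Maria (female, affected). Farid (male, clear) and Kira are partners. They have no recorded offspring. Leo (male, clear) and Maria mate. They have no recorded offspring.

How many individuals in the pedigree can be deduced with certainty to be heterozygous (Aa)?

Obligate heterozygotes: Victor is affected so carries A and passed a to Leila (aa), so Victor is Aa; Maria is affected so carries A and received a from Leila (aa), so Maria is Aa.
Every other individual is either homozygous by phenotype or has at least one consistent homozygous assignment, so the count is 2.

2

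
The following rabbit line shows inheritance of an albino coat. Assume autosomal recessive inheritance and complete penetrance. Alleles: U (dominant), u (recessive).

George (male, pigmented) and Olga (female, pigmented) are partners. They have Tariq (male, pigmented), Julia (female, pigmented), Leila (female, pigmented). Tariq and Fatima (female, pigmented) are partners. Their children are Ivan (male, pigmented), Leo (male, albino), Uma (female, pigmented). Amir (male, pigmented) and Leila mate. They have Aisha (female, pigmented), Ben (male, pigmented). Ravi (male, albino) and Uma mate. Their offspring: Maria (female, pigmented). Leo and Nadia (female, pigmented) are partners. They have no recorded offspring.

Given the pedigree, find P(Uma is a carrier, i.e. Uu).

Tariq is pigmented so carries U and passed u to Leo (uu), so Tariq is Uu.
Fatima is pigmented so carries U and passed u to Leo (uu), so Fatima is Uu.
Their cross gives offspring ratios 1/4 UU : 1/2 Uu : 1/4 uu. Conditioning on Uma being pigmented, P(Uu) = 1/2 / 3/4 = 2/3 before taking Uma's own offspring into account.
Ravi is albino, so Ravi is uu.
Now use Uma's offspring. Probability of each recorded status — pigmented daughter Maria: 1/2 if Uma is Uu, 1 if UU.
Bayes: P(Uu) = 2/3·1/2 / (2/3·1/2 + 1/3·1) = 1/2.

1/2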